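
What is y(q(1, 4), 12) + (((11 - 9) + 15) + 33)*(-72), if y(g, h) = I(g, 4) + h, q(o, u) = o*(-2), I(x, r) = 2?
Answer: -3586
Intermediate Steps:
q(o, u) = -2*o
y(g, h) = 2 + h
y(q(1, 4), 12) + (((11 - 9) + 15) + 33)*(-72) = (2 + 12) + (((11 - 9) + 15) + 33)*(-72) = 14 + ((2 + 15) + 33)*(-72) = 14 + (17 + 33)*(-72) = 14 + 50*(-72) = 14 - 3600 = -3586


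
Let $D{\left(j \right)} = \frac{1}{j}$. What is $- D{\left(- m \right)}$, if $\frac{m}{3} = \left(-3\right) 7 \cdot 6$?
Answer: $- \frac{1}{378} \approx -0.0026455$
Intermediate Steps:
$m = -378$ ($m = 3 \left(-3\right) 7 \cdot 6 = 3 \left(\left(-21\right) 6\right) = 3 \left(-126\right) = -378$)
$- D{\left(- m \right)} = - \frac{1}{\left(-1\right) \left(-378\right)} = - \frac{1}{378}$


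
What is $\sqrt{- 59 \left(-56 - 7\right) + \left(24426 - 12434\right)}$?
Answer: $\sqrt{15709} \approx 125.34$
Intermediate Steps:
$\sqrt{- 59 \left(-56 - 7\right) + \left(24426 - 12434\right)} = \sqrt{\left(-59\right) \left(-63\right) + 11992} = \sqrt{3717 + 11992} = \sqrt{15709}$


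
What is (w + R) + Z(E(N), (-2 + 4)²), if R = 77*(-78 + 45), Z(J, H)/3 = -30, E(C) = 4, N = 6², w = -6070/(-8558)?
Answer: -11255014/4279 ≈ -2630.3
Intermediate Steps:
w = 3035/4279 (w = -6070*(-1/8558) = 3035/4279 ≈ 0.70928)
N = 36
Z(J, H) = -90 (Z(J, H) = 3*(-30) = -90)
R = -2541 (R = 77*(-33) = -2541)
(w + R) + Z(E(N), (-2 + 4)²) = (3035/4279 - 2541) - 90 = -10869904/4279 - 90 = -11255014/4279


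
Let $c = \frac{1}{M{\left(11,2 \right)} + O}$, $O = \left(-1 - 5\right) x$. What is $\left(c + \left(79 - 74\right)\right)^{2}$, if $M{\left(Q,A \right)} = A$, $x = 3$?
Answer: $\frac{6241}{256} \approx 24.379$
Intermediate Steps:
$O = -18$ ($O = \left(-1 - 5\right) 3 = \left(-6\right) 3 = -18$)
$c = - \frac{1}{16}$ ($c = \frac{1}{2 - 18} = \frac{1}{-16} = - \frac{1}{16} \approx -0.0625$)
$\left(c + \left(79 - 74\right)\right)^{2} = \left(- \frac{1}{16} + \left(79 - 74\right)\right)^{2} = \left(- \frac{1}{16} + 5\right)^{2} = \left(\frac{79}{16}\right)^{2} = \frac{6241}{256}$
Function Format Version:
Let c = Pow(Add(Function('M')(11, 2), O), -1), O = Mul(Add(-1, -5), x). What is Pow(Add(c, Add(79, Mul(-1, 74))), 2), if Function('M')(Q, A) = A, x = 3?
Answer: Rational(6241, 256) ≈ 24.379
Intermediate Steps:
O = -18 (O = Mul(Add(-1, -5), 3) = Mul(-6, 3) = -18)
c = Rational(-1, 16) (c = Pow(Add(2, -18), -1) = Pow(-16, -1) = Rational(-1, 16) ≈ -0.062500)
Pow(Add(c, Add(79, Mul(-1, 74))), 2) = Pow(Add(Rational(-1, 16), Add(79, Mul(-1, 74))), 2) = Pow(Add(Rational(-1, 16), Add(79, -74)), 2) = Pow(Add(Rational(-1, 16), 5), 2) = Pow(Rational(79, 16), 2) = Rational(6241, 256)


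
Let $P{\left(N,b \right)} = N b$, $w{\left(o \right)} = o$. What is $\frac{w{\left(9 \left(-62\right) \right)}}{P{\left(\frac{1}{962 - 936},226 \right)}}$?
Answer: $- \frac{7254}{113} \approx -64.195$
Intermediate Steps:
$\frac{w{\left(9 \left(-62\right) \right)}}{P{\left(\frac{1}{962 - 936},226 \right)}} = \frac{9 \left(-62\right)}{\frac{1}{962 - 936} \cdot 226} = - \frac{558}{\frac{1}{26} \cdot 226} = - \frac{558}{\frac{113}{13}} = \left(-558\right) \frac{13}{113} = - \frac{7254}{113}$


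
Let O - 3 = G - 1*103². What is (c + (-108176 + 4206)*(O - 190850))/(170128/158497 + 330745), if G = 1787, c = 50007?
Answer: 3290340017106689/52422260393 ≈ 62766.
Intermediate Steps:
O = -8819 (O = 3 + (1787 - 1*103²) = 3 + (1787 - 1*10609) = 3 + (1787 - 10609) = 3 - 8822 = -8819)
(c + (-108176 + 4206)*(O - 190850))/(170128/158497 + 330745) = (50007 + (-108176 + 4206)*(-8819 - 190850))/(170128/158497 + 330745) = (50007 - 103970*(-199669))/(170128*(1/158497) + 330745) = (50007 + 20759585930)/(170128/158497 + 330745) = 20759635937/(52422260393/158497) = 20759635937*(158497/52422260393) = 3290340017106689/52422260393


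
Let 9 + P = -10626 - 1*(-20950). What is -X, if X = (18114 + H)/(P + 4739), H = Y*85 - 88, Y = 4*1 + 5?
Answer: -18791/15054 ≈ -1.2482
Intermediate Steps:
Y = 9 (Y = 4 + 5 = 9)
P = 10315 (P = -9 + (-10626 - 1*(-20950)) = -9 + (-10626 + 20950) = -9 + 10324 = 10315)
H = 677 (H = 9*85 - 88 = 765 - 88 = 677)
X = 18791/15054 (X = (18114 + 677)/(10315 + 4739) = 18791/15054 ≈ 1.2482)
-X = -1*18791/15054 = -18791/15054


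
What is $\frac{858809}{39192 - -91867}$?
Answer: $\frac{858809}{131059} \approx 6.5528$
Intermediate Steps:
$\frac{858809}{39192 - -91867} = \frac{858809}{39192 + 91867} = \frac{858809}{131059}$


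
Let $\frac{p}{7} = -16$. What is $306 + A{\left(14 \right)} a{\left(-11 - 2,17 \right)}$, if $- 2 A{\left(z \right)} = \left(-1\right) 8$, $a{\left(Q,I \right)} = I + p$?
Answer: $-74$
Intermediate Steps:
$p = -112$ ($p = 7 \left(-16\right) = -112$)
$a{\left(Q,I \right)} = -112 + I$ ($a{\left(Q,I \right)} = I - 112 = -112 + I$)
$A{\left(z \right)} = 4$ ($A{\left(z \right)} = - \frac{\left(-1\right) 8}{2} = \left(- \frac{1}{2}\right) \left(-8\right) = 4$)
$306 + A{\left(14 \right)} a{\left(-11 - 2,17 \right)} = 306 + 4 \left(-112 + 17\right) = 306 + 4 \left(-95\right) = 306 - 380 = -74$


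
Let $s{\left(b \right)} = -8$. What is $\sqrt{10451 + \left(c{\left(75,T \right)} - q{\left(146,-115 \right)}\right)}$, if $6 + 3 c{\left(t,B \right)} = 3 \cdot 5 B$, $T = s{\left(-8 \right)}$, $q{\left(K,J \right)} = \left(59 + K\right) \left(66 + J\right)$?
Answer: $\sqrt{20454} \approx 143.02$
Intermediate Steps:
$T = -8$
$c{\left(t,B \right)} = -2 + 5 B$ ($c{\left(t,B \right)} = -2 + \frac{3 \cdot 5 B}{3} = -2 + \frac{15 B}{3} = -2 + 5 B$)
$\sqrt{10451 + \left(c{\left(75,T \right)} - q{\left(146,-115 \right)}\right)} = \sqrt{10451 - \left(3936 - 7154 - 6785\right)} = \sqrt{10451 - -10003} = \sqrt{10451 + \left(-42 + 10045\right)} = \sqrt{10451 + 10003} = \sqrt{20454}$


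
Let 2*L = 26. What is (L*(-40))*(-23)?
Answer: 11960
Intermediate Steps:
L = 13 (L = (1/2)*26 = 13)
(L*(-40))*(-23) = (13*(-40))*(-23) = -520*(-23) = 11960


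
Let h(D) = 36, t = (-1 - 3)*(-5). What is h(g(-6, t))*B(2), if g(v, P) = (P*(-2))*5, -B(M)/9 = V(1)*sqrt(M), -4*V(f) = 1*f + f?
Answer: 162*sqrt(2) ≈ 229.10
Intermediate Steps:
V(f) = -f/2 (V(f) = -(1*f + f)/4 = -(f + f)/4 = -f/2)
B(M) = 9*sqrt(M)/2 (B(M) = -9*(-1/2*1)*sqrt(M) = -(-9)*sqrt(M)/2 = 9*sqrt(M)/2)
t = 20 (t = -4*(-5) = 20)
g(v, P) = -10*P (g(v, P) = -2*P*5 = -10*P)
h(g(-6, t))*B(2) = 36*(9*sqrt(2)/2) = 162*sqrt(2)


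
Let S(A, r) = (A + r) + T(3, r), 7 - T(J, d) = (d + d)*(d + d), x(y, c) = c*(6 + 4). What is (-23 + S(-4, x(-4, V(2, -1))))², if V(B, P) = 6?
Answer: 206209600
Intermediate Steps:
x(y, c) = 10*c (x(y, c) = c*10 = 10*c)
T(J, d) = 7 - 4*d² (T(J, d) = 7 - (d + d)*(d + d) = 7 - 2*d*2*d = 7 - 4*d²)
S(A, r) = 7 + A + r - 4*r² (S(A, r) = (A + r) + (7 - 4*r²) = 7 + A + r - 4*r²)
(-23 + S(-4, x(-4, V(2, -1))))² = (-23 + (7 - 4 + 10*6 - 4*(10*6)²))² = (-23 + (7 - 4 + 60 - 4*60²))² = (-23 + (7 - 4 + 60 - 4*3600))² = (-23 + (7 - 4 + 60 - 14400))² = (-23 - 14337)² = (-14360)² = 206209600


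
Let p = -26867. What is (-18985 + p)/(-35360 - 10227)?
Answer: 45852/45587 ≈ 1.0058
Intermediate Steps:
(-18985 + p)/(-35360 - 10227) = (-18985 - 26867)/(-35360 - 10227) = -45852/(-45587) = -45852*(-1/45587) = 45852/45587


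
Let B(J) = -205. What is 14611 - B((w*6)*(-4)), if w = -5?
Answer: 14816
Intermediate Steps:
14611 - B((w*6)*(-4)) = 14611 - 1*(-205) = 14611 + 205 = 14816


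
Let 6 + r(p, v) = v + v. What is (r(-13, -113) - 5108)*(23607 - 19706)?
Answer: -20831340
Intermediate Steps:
r(p, v) = -6 + 2*v (r(p, v) = -6 + (v + v) = -6 + 2*v)
(r(-13, -113) - 5108)*(23607 - 19706) = ((-6 + 2*(-113)) - 5108)*(23607 - 19706) = ((-6 - 226) - 5108)*3901 = (-232 - 5108)*3901 = -5340*3901 = -20831340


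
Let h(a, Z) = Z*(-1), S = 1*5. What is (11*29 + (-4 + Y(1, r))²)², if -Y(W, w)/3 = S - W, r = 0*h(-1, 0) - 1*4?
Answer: 330625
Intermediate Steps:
S = 5
h(a, Z) = -Z
r = -4 (r = 0*(-1*0) - 1*4 = 0*0 - 4 = 0 - 4 = -4)
Y(W, w) = -15 + 3*W (Y(W, w) = -3*(5 - W) = -15 + 3*W)
(11*29 + (-4 + Y(1, r))²)² = (11*29 + (-4 + (-15 + 3*1))²)² = (319 + (-4 + (-15 + 3))²)² = (319 + (-4 - 12)²)² = (319 + (-16)²)² = (319 + 256)² = 575² = 330625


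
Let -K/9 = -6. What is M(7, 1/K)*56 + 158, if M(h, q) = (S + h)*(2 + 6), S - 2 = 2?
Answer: 5086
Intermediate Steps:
K = 54 (K = -9*(-6) = 54)
S = 4 (S = 2 + 2 = 4)
M(h, q) = 32 + 8*h (M(h, q) = (4 + h)*(2 + 6) = (4 + h)*8 = 32 + 8*h)
M(7, 1/K)*56 + 158 = (32 + 8*7)*56 + 158 = (32 + 56)*56 + 158 = 88*56 + 158 = 4928 + 158 = 5086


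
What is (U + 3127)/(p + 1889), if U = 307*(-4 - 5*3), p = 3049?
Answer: -451/823 ≈ -0.54799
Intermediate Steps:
U = -5833 (U = 307*(-4 - 15) = 307*(-19) = -5833)
(U + 3127)/(p + 1889) = (-5833 + 3127)/(3049 + 1889) = -2706/4938 = -2706*1/4938 = -451/823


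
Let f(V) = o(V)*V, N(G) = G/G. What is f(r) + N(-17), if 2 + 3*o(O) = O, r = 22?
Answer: 443/3 ≈ 147.67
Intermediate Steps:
o(O) = -⅔ + O/3
N(G) = 1
f(V) = V*(-⅔ + V/3) (f(V) = (-⅔ + V/3)*V = V*(-⅔ + V/3))
f(r) + N(-17) = (⅓)*22*(-2 + 22) + 1 = (⅓)*22*20 + 1 = 440/3 + 1 = 443/3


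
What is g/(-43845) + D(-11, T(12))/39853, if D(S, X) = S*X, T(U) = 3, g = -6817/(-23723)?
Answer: -3145102796/3768408869505 ≈ -0.00083460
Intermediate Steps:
g = 6817/23723 (g = -6817*(-1/23723) = 6817/23723 ≈ 0.28736)
g/(-43845) + D(-11, T(12))/39853 = (6817/23723)/(-43845) - 11*3/39853 = (6817/23723)*(-1/43845) - 33*1/39853 = -6817/1040134935 - 3/3623 = -3145102796/3768408869505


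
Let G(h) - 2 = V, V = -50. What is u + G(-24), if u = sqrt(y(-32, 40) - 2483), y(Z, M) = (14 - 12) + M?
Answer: -48 + I*sqrt(2441) ≈ -48.0 + 49.406*I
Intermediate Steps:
y(Z, M) = 2 + M
G(h) = -48 (G(h) = 2 - 50 = -48)
u = I*sqrt(2441) (u = sqrt((2 + 40) - 2483) = sqrt(42 - 2483) = sqrt(-2441) = I*sqrt(2441) ≈ 49.406*I)
u + G(-24) = I*sqrt(2441) - 48 = -48 + I*sqrt(2441)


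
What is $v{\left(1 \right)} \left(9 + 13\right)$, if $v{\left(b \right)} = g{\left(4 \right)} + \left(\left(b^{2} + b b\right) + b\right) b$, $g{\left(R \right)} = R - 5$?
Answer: $44$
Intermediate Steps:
$g{\left(R \right)} = -5 + R$ ($g{\left(R \right)} = R - 5 = -5 + R$)
$v{\left(b \right)} = -1 + b \left(b + 2 b^{2}\right)$ ($v{\left(b \right)} = \left(-5 + 4\right) + \left(\left(b^{2} + b b\right) + b\right) b = -1 + \left(\left(b^{2} + b^{2}\right) + b\right) b = -1 + \left(2 b^{2} + b\right) b = -1 + \left(b + 2 b^{2}\right) b = -1 + b \left(b + 2 b^{2}\right)$)
$v{\left(1 \right)} \left(9 + 13\right) = \left(-1 + 1^{2} + 2 \cdot 1^{3}\right) \left(9 + 13\right) = \left(-1 + 1 + 2 \cdot 1\right) 22 = \left(-1 + 1 + 2\right) 22 = 2 \cdot 22 = 44$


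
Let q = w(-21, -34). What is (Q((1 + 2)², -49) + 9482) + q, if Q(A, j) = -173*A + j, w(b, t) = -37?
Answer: 7839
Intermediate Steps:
q = -37
Q(A, j) = j - 173*A
(Q((1 + 2)², -49) + 9482) + q = ((-49 - 173*(1 + 2)²) + 9482) - 37 = ((-49 - 173*3²) + 9482) - 37 = ((-49 - 173*9) + 9482) - 37 = ((-49 - 1557) + 9482) - 37 = (-1606 + 9482) - 37 = 7876 - 37 = 7839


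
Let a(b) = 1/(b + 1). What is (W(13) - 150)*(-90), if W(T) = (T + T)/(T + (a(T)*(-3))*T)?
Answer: 145980/11 ≈ 13271.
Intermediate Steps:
a(b) = 1/(1 + b)
W(T) = 2*T/(T - 3*T/(1 + T)) (W(T) = (T + T)/(T + (-3/(1 + T))*T) = (2*T)/(T + (-3/(1 + T))*T) = (2*T)/(T - 3*T/(1 + T)) = 2*T/(T - 3*T/(1 + T)))
(W(13) - 150)*(-90) = (2*(1 + 13)/(-2 + 13) - 150)*(-90) = (2*14/11 - 150)*(-90) = (2*(1/11)*14 - 150)*(-90) = (28/11 - 150)*(-90) = -1622/11*(-90) = 145980/11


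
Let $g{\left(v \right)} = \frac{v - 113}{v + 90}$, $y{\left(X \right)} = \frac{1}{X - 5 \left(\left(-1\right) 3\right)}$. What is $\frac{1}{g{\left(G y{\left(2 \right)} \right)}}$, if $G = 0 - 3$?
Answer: $- \frac{1527}{1924} \approx -0.79366$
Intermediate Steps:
$y{\left(X \right)} = \frac{1}{15 + X}$ ($y{\left(X \right)} = \frac{1}{X - -15} = \frac{1}{X + 15} = \frac{1}{15 + X}$)
$G = -3$ ($G = 0 - 3 = -3$)
$g{\left(v \right)} = \frac{-113 + v}{90 + v}$
$\frac{1}{g{\left(G y{\left(2 \right)} \right)}} = \frac{1}{\frac{1}{90 - \frac{3}{15 + 2}} \left(-113 - \frac{3}{15 + 2}\right)} = \frac{1}{\frac{1}{90 - \frac{3}{17}} \left(-113 - \frac{3}{17}\right)} = \frac{1}{\frac{1}{\frac{1527}{17}} \left(- \frac{1924}{17}\right)} = \frac{1}{\frac{17}{1527} \left(- \frac{1924}{17}\right)} = \frac{1}{- \frac{1924}{1527}} = - \frac{1527}{1924}$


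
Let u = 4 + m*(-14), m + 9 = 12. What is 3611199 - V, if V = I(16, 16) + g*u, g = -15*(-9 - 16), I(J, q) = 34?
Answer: 3625415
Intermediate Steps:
m = 3 (m = -9 + 12 = 3)
u = -38 (u = 4 + 3*(-14) = 4 - 42 = -38)
g = 375 (g = -15*(-25) = 375)
V = -14216 (V = 34 + 375*(-38) = 34 - 14250 = -14216)
3611199 - V = 3611199 - 1*(-14216) = 3611199 + 14216 = 3625415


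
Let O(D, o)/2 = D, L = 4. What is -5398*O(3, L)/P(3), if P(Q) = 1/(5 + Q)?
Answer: -259104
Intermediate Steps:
O(D, o) = 2*D
-5398*O(3, L)/P(3) = -5398*2*3/(1/(5 + 3)) = -32388/(1/8) = -32388/⅛ = -32388*8 = -5398*48 = -259104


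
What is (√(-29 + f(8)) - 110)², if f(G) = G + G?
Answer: (110 - I*√13)² ≈ 12087.0 - 793.22*I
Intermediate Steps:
f(G) = 2*G
(√(-29 + f(8)) - 110)² = (√(-29 + 2*8) - 110)² = (√(-29 + 16) - 110)² = (√(-13) - 110)² = (I*√13 - 110)² = (-110 + I*√13)²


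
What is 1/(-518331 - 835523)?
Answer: -1/1353854 ≈ -7.3863e-7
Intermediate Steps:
1/(-518331 - 835523) = 1/(-1353854) = -1/1353854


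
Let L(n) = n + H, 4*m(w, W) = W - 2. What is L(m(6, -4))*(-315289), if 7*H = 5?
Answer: 3468179/14 ≈ 2.4773e+5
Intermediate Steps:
H = 5/7 (H = (1/7)*5 = 5/7 ≈ 0.71429)
m(w, W) = -1/2 + W/4 (m(w, W) = (W - 2)/4 = (-2 + W)/4 = -1/2 + W/4)
L(n) = 5/7 + n (L(n) = n + 5/7 = 5/7 + n)
L(m(6, -4))*(-315289) = (5/7 + (-1/2 + (1/4)*(-4)))*(-315289) = (5/7 + (-1/2 - 1))*(-315289) = (5/7 - 3/2)*(-315289) = -11/14*(-315289) = 3468179/14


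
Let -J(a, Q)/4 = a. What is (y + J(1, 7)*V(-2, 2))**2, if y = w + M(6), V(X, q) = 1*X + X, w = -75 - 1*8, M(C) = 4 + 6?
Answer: 3249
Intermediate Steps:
M(C) = 10
J(a, Q) = -4*a
w = -83 (w = -75 - 8 = -83)
V(X, q) = 2*X (V(X, q) = X + X = 2*X)
y = -73 (y = -83 + 10 = -73)
(y + J(1, 7)*V(-2, 2))**2 = (-73 + (-4*1)*(2*(-2)))**2 = (-73 - 4*(-4))**2 = (-73 + 16)**2 = (-57)**2 = 3249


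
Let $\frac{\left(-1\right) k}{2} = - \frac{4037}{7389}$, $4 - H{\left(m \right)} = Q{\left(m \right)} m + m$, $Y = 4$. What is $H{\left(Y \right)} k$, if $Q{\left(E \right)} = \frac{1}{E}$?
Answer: $- \frac{8074}{7389} \approx -1.0927$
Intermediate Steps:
$H{\left(m \right)} = 3 - m$ ($H{\left(m \right)} = 4 - \left(\frac{m}{m} + m\right) = 4 - \left(1 + m\right) = 3 - m$)
$k = \frac{8074}{7389}$ ($k = - 2 \left(- \frac{4037}{7389}\right) = - 2 \left(\left(-4037\right) \frac{1}{7389}\right) = \left(-2\right) \left(- \frac{4037}{7389}\right) = \frac{8074}{7389} \approx 1.0927$)
$H{\left(Y \right)} k = \left(3 - 4\right) \frac{8074}{7389} = \left(-1\right) \frac{8074}{7389} = - \frac{8074}{7389}$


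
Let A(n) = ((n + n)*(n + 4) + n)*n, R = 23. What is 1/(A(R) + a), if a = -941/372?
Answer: 372/10822399 ≈ 3.4373e-5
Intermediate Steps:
a = -941/372 (a = -941*1/372 = -941/372 ≈ -2.5296)
A(n) = n*(n + 2*n*(4 + n)) (A(n) = ((2*n)*(4 + n) + n)*n = (2*n*(4 + n) + n)*n = (n + 2*n*(4 + n))*n = n*(n + 2*n*(4 + n)))
1/(A(R) + a) = 1/(23²*(9 + 2*23) - 941/372) = 1/(529*(9 + 46) - 941/372) = 1/(529*55 - 941/372) = 1/(29095 - 941/372) = 1/(10822399/372) = 372/10822399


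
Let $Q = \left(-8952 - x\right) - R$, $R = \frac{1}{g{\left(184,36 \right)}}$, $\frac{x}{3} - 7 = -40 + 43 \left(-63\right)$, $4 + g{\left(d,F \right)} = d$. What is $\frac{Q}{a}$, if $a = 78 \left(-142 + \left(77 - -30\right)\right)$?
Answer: $\frac{130681}{491400} \approx 0.26594$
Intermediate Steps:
$g{\left(d,F \right)} = -4 + d$
$x = -8226$ ($x = 21 + 3 \left(-40 + 43 \left(-63\right)\right) = 21 + 3 \left(-40 - 2709\right) = 21 + 3 \left(-2749\right) = 21 - 8247 = -8226$)
$R = \frac{1}{180}$ ($R = \frac{1}{-4 + 184} = \frac{1}{180} \approx 0.0055556$)
$a = -2730$ ($a = 78 \left(-142 + \left(77 + 30\right)\right) = 78 \left(-142 + 107\right) = 78 \left(-35\right) = -2730$)
$Q = - \frac{130681}{180}$ ($Q = \left(-8952 - -8226\right) - \frac{1}{180} = \left(-8952 + 8226\right) - \frac{1}{180} = -726 - \frac{1}{180} = - \frac{130681}{180} \approx -726.01$)
$\frac{Q}{a} = - \frac{130681}{180 \left(-2730\right)} = \left(- \frac{130681}{180}\right) \left(- \frac{1}{2730}\right) = \frac{130681}{491400}$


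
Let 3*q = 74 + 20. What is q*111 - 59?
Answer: 3419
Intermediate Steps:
q = 94/3 (q = (74 + 20)/3 = (⅓)*94 = 94/3 ≈ 31.333)
q*111 - 59 = (94/3)*111 - 59 = 3478 - 59 = 3419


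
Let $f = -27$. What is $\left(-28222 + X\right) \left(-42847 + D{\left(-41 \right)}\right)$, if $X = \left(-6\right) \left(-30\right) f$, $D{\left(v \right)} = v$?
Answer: $1418820816$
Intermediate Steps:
$X = -4860$ ($X = \left(-6\right) \left(-30\right) \left(-27\right) = 180 \left(-27\right) = -4860$)
$\left(-28222 + X\right) \left(-42847 + D{\left(-41 \right)}\right) = \left(-28222 - 4860\right) \left(-42847 - 41\right) = \left(-33082\right) \left(-42888\right) = 1418820816$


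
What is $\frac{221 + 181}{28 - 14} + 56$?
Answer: $\frac{593}{7} \approx 84.714$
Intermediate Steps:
$\frac{221 + 181}{28 - 14} + 56 = \frac{402}{14} + 56 = 402 \cdot \frac{1}{14} + 56 = \frac{201}{7} + 56 = \frac{593}{7}$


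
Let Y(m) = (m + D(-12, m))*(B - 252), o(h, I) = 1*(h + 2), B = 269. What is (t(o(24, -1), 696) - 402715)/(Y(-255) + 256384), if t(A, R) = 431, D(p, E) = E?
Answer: -201142/123857 ≈ -1.6240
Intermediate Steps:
o(h, I) = 2 + h (o(h, I) = 1*(2 + h) = 2 + h)
Y(m) = 34*m (Y(m) = (m + m)*(269 - 252) = (2*m)*17 = 34*m)
(t(o(24, -1), 696) - 402715)/(Y(-255) + 256384) = (431 - 402715)/(34*(-255) + 256384) = -402284/(-8670 + 256384) = -402284/247714 = -402284*1/247714 = -201142/123857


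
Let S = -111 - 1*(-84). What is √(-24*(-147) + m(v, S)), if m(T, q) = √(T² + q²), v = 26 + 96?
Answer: √(3528 + √15613) ≈ 60.440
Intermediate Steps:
v = 122
S = -27 (S = -111 + 84 = -27)
√(-24*(-147) + m(v, S)) = √(-24*(-147) + √(122² + (-27)²)) = √(3528 + √(14884 + 729)) = √(3528 + √15613)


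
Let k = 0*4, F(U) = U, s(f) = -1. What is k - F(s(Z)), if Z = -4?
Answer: 1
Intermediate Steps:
k = 0
k - F(s(Z)) = 0 - 1*(-1) = 0 + 1 = 1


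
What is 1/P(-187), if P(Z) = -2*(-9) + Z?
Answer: -1/169 ≈ -0.0059172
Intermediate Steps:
P(Z) = 18 + Z
1/P(-187) = 1/(18 - 187) = 1/(-169) = -1/169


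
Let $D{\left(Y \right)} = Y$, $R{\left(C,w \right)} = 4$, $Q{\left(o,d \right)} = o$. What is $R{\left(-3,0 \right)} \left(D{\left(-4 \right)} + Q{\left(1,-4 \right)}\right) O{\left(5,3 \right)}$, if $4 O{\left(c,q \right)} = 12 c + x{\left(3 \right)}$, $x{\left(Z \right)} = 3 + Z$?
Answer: $-198$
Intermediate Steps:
$O{\left(c,q \right)} = \frac{3}{2} + 3 c$ ($O{\left(c,q \right)} = \frac{12 c + \left(3 + 3\right)}{4} = \frac{12 c + 6}{4} = \frac{6 + 12 c}{4} = \frac{3}{2} + 3 c$)
$R{\left(-3,0 \right)} \left(D{\left(-4 \right)} + Q{\left(1,-4 \right)}\right) O{\left(5,3 \right)} = 4 \left(-4 + 1\right) \left(\frac{3}{2} + 3 \cdot 5\right) = 4 \left(-3\right) \left(\frac{3}{2} + 15\right) = \left(-12\right) \frac{33}{2} = -198$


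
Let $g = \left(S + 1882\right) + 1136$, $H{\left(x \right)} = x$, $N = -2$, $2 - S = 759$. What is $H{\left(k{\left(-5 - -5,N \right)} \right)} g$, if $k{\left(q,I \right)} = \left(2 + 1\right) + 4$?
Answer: $15827$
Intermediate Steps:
$S = -757$ ($S = 2 - 759 = -757$)
$k{\left(q,I \right)} = 7$ ($k{\left(q,I \right)} = 3 + 4 = 7$)
$g = 2261$ ($g = \left(-757 + 1882\right) + 1136 = 1125 + 1136 = 2261$)
$H{\left(k{\left(-5 - -5,N \right)} \right)} g = 7 \cdot 2261 = 15827$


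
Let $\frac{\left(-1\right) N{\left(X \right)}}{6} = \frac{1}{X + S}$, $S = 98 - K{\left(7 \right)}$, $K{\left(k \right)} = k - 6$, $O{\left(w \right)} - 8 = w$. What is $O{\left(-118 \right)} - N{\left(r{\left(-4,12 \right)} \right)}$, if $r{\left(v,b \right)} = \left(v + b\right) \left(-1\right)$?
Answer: $- \frac{9784}{89} \approx -109.93$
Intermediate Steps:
$O{\left(w \right)} = 8 + w$
$K{\left(k \right)} = -6 + k$ ($K{\left(k \right)} = k - 6 = -6 + k$)
$r{\left(v,b \right)} = - b - v$ ($r{\left(v,b \right)} = \left(b + v\right) \left(-1\right) = - b - v$)
$S = 97$ ($S = 98 - \left(-6 + 7\right) = 98 - 1 = 97$)
$N{\left(X \right)} = - \frac{6}{97 + X}$ ($N{\left(X \right)} = - \frac{6}{X + 97} = - \frac{6}{97 + X}$)
$O{\left(-118 \right)} - N{\left(r{\left(-4,12 \right)} \right)} = \left(8 - 118\right) - - \frac{6}{97 - 8} = -110 - - \frac{6}{97 + \left(-12 + 4\right)} = -110 - - \frac{6}{97 - 8} = -110 - - \frac{6}{89} = -110 + \frac{6}{89} = - \frac{9784}{89}$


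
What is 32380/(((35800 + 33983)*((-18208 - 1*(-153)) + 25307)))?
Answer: 8095/126516579 ≈ 6.3984e-5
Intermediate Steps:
32380/(((35800 + 33983)*((-18208 - 1*(-153)) + 25307))) = 32380/((69783*((-18208 + 153) + 25307))) = 32380/((69783*(-18055 + 25307))) = 32380/((69783*7252)) = 32380/506066316 = 32380*(1/506066316) = 8095/126516579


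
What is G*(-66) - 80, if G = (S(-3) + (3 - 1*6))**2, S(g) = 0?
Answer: -674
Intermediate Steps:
G = 9 (G = (0 + (3 - 1*6))**2 = (0 + (3 - 6))**2 = (0 - 3)**2 = (-3)**2 = 9)
G*(-66) - 80 = 9*(-66) - 80 = -594 - 80 = -674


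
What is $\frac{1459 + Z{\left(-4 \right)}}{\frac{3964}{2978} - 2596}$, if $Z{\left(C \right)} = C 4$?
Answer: $- \frac{2148627}{3863462} \approx -0.55614$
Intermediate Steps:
$Z{\left(C \right)} = 4 C$
$\frac{1459 + Z{\left(-4 \right)}}{\frac{3964}{2978} - 2596} = \frac{1459 + 4 \left(-4\right)}{\frac{3964}{2978} - 2596} = \frac{1459 - 16}{3964 \cdot \frac{1}{2978} - 2596} = \frac{1443}{\frac{1982}{1489} - 2596} = \frac{1443}{- \frac{3863462}{1489}} = 1443 \left(- \frac{1489}{3863462}\right) = - \frac{2148627}{3863462}$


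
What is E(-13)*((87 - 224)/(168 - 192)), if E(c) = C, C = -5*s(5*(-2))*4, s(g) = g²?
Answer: -34250/3 ≈ -11417.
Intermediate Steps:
C = -2000 (C = -5*(5*(-2))²*4 = -5*(-10)²*4 = -5*100*4 = -500*4 = -2000)
E(c) = -2000
E(-13)*((87 - 224)/(168 - 192)) = -2000*(87 - 224)/(168 - 192) = -(-274000)/(-24) = -(-274000)*(-1)/24 = -2000*137/24 = -34250/3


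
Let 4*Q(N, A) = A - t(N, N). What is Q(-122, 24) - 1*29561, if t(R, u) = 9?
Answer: -118229/4 ≈ -29557.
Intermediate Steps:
Q(N, A) = -9/4 + A/4 (Q(N, A) = (A - 1*9)/4 = (A - 9)/4 = (-9 + A)/4 = -9/4 + A/4)
Q(-122, 24) - 1*29561 = (-9/4 + (¼)*24) - 1*29561 = (-9/4 + 6) - 29561 = 15/4 - 29561 = -118229/4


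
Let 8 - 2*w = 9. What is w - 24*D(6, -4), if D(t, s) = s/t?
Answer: 31/2 ≈ 15.500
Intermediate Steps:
w = -½ (w = 4 - ½*9 = 4 - 9/2 = -½ ≈ -0.50000)
w - 24*D(6, -4) = -½ - (-96)/6 = -½ - 24*(-⅔) = -½ + 16 = 31/2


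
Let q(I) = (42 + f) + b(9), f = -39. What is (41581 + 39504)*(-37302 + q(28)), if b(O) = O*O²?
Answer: -2965278450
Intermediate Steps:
b(O) = O³
q(I) = 732 (q(I) = (42 - 39) + 9³ = 3 + 729 = 732)
(41581 + 39504)*(-37302 + q(28)) = (41581 + 39504)*(-37302 + 732) = 81085*(-36570) = -2965278450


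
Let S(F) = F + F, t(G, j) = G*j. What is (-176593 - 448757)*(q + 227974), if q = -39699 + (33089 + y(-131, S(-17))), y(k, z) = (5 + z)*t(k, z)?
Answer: -57656019300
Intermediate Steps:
S(F) = 2*F
y(k, z) = k*z*(5 + z) (y(k, z) = (5 + z)*(k*z) = k*z*(5 + z))
q = -135776 (q = -39699 + (33089 - 131*2*(-17)*(5 + 2*(-17))) = -39699 + (33089 - 131*(-34)*(5 - 34)) = -39699 + (33089 - 131*(-34)*(-29)) = -39699 + (33089 - 129166) = -39699 - 96077 = -135776)
(-176593 - 448757)*(q + 227974) = (-176593 - 448757)*(-135776 + 227974) = -625350*92198 = -57656019300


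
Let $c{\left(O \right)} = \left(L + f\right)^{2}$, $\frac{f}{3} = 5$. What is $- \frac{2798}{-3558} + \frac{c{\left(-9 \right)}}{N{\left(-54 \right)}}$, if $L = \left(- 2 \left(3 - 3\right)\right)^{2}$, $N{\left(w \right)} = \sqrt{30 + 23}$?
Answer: $\frac{1399}{1779} + \frac{225 \sqrt{53}}{53} \approx 31.693$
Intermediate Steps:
$f = 15$ ($f = 3 \cdot 5 = 15$)
$N{\left(w \right)} = \sqrt{53}$
$L = 0$ ($L = \left(\left(-2\right) 0\right)^{2} = 0^{2} = 0$)
$c{\left(O \right)} = 225$ ($c{\left(O \right)} = \left(0 + 15\right)^{2} = 15^{2} = 225$)
$- \frac{2798}{-3558} + \frac{c{\left(-9 \right)}}{N{\left(-54 \right)}} = - \frac{2798}{-3558} + \frac{225}{\sqrt{53}} = \left(-2798\right) \left(- \frac{1}{3558}\right) + 225 \frac{\sqrt{53}}{53} = \frac{1399}{1779} + \frac{225 \sqrt{53}}{53}$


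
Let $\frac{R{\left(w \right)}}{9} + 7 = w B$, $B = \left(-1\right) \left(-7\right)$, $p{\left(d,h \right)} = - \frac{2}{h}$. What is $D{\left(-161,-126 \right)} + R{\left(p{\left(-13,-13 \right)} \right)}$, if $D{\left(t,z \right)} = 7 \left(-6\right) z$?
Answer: $\frac{68103}{13} \approx 5238.7$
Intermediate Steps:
$D{\left(t,z \right)} = - 42 z$
$B = 7$
$R{\left(w \right)} = -63 + 63 w$ ($R{\left(w \right)} = -63 + 9 w 7 = -63 + 9 \cdot 7 w = -63 + 63 w$)
$D{\left(-161,-126 \right)} + R{\left(p{\left(-13,-13 \right)} \right)} = \left(-42\right) \left(-126\right) - \left(63 - 63 \left(- \frac{2}{-13}\right)\right) = 5292 - \left(63 - 63 \left(\left(-2\right) \left(- \frac{1}{13}\right)\right)\right) = 5292 + \left(-63 + 63 \cdot \frac{2}{13}\right) = 5292 + \left(-63 + \frac{126}{13}\right) = 5292 - \frac{693}{13} = \frac{68103}{13}$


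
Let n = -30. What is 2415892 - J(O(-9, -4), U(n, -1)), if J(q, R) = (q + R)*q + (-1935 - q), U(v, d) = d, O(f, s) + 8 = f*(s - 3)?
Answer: 2414912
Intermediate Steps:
O(f, s) = -8 + f*(-3 + s) (O(f, s) = -8 + f*(s - 3) = -8 + f*(-3 + s))
J(q, R) = -1935 - q + q*(R + q) (J(q, R) = (R + q)*q + (-1935 - q) = q*(R + q) + (-1935 - q) = -1935 - q + q*(R + q))
2415892 - J(O(-9, -4), U(n, -1)) = 2415892 - (-1935 + (-8 - 3*(-9) - 9*(-4))² - (-8 - 3*(-9) - 9*(-4)) - (-8 - 3*(-9) - 9*(-4))) = 2415892 - (-1935 + (-8 + 27 + 36)² - (-8 + 27 + 36) - (-8 + 27 + 36)) = 2415892 - (-1935 + 55² - 1*55 - 1*55) = 2415892 - (-1935 + 3025 - 55 - 55) = 2415892 - 1*980 = 2415892 - 980 = 2414912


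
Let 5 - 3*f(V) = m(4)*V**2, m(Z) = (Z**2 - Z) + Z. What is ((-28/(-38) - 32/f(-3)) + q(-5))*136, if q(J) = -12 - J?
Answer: -2001512/2641 ≈ -757.86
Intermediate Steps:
m(Z) = Z**2
f(V) = 5/3 - 16*V**2/3 (f(V) = 5/3 - 4**2*V**2/3 = 5/3 - 16*V**2/3)
((-28/(-38) - 32/f(-3)) + q(-5))*136 = ((-28/(-38) - 32/(5/3 - 16/3*(-3)**2)) + (-12 - 1*(-5)))*136 = ((-28*(-1/38) - 32/(5/3 - 16/3*9)) + (-12 + 5))*136 = ((14/19 - 32/(5/3 - 48)) - 7)*136 = ((14/19 - 32/(-139/3)) - 7)*136 = ((14/19 - 32*(-3/139)) - 7)*136 = ((14/19 + 96/139) - 7)*136 = (3770/2641 - 7)*136 = -14717/2641*136 = -2001512/2641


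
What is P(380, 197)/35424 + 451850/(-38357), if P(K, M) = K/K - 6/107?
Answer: -1712673906743/145387145376 ≈ -11.780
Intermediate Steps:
P(K, M) = 101/107 (P(K, M) = 1 - 6*1/107 = 1 - 6/107 = 101/107)
P(380, 197)/35424 + 451850/(-38357) = (101/107)/35424 + 451850/(-38357) = (101/107)*(1/35424) + 451850*(-1/38357) = 101/3790368 - 451850/38357 = -1712673906743/145387145376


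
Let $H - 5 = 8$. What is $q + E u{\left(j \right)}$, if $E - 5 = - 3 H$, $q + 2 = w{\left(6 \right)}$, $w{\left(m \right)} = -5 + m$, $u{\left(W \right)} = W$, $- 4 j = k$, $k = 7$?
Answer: $\frac{117}{2} \approx 58.5$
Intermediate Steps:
$H = 13$ ($H = 5 + 8 = 13$)
$j = - \frac{7}{4}$ ($j = \left(- \frac{1}{4}\right) 7 = - \frac{7}{4} \approx -1.75$)
$q = -1$ ($q = -2 + \left(-5 + 6\right) = -2 + 1 = -1$)
$E = -34$ ($E = 5 - 39 = -34$)
$q + E u{\left(j \right)} = -1 - - \frac{119}{2} = -1 + \frac{119}{2} = \frac{117}{2}$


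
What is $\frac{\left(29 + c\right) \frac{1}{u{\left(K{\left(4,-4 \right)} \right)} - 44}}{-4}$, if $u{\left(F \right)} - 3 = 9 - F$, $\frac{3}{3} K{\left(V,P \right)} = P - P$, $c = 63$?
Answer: $\frac{23}{32} \approx 0.71875$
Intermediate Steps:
$K{\left(V,P \right)} = 0$ ($K{\left(V,P \right)} = P - P = 0$)
$u{\left(F \right)} = 12 - F$ ($u{\left(F \right)} = 3 - \left(-9 + F\right) = 12 - F$)
$\frac{\left(29 + c\right) \frac{1}{u{\left(K{\left(4,-4 \right)} \right)} - 44}}{-4} = \frac{\left(29 + 63\right) \frac{1}{\left(12 - 0\right) - 44}}{-4} = \frac{92}{\left(12 + 0\right) - 44} \left(- \frac{1}{4}\right) = \frac{92}{12 - 44} \left(- \frac{1}{4}\right) = \frac{92}{-32} \left(- \frac{1}{4}\right) = 92 \left(- \frac{1}{32}\right) \left(- \frac{1}{4}\right) = \left(- \frac{23}{8}\right) \left(- \frac{1}{4}\right) = \frac{23}{32}$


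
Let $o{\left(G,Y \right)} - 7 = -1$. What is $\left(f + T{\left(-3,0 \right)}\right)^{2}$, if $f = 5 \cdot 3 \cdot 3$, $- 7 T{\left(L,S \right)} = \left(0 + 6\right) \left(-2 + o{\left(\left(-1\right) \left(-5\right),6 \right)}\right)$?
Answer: $\frac{84681}{49} \approx 1728.2$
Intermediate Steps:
$o{\left(G,Y \right)} = 6$ ($o{\left(G,Y \right)} = 7 - 1 = 6$)
$T{\left(L,S \right)} = - \frac{24}{7}$ ($T{\left(L,S \right)} = - \frac{\left(0 + 6\right) \left(-2 + 6\right)}{7} = - \frac{6 \cdot 4}{7} = \left(- \frac{1}{7}\right) 24 = - \frac{24}{7}$)
$f = 45$ ($f = 15 \cdot 3 = 45$)
$\left(f + T{\left(-3,0 \right)}\right)^{2} = \left(45 - \frac{24}{7}\right)^{2} = \left(\frac{291}{7}\right)^{2} = \frac{84681}{49}$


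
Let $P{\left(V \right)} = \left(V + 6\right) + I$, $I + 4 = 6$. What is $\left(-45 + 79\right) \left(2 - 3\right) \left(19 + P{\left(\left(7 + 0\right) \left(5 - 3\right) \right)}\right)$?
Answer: $-1394$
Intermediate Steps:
$I = 2$ ($I = -4 + 6 = 2$)
$P{\left(V \right)} = 8 + V$ ($P{\left(V \right)} = \left(V + 6\right) + 2 = \left(6 + V\right) + 2 = 8 + V$)
$\left(-45 + 79\right) \left(2 - 3\right) \left(19 + P{\left(\left(7 + 0\right) \left(5 - 3\right) \right)}\right) = \left(-45 + 79\right) \left(2 - 3\right) \left(19 + \left(8 + \left(7 + 0\right) \left(5 - 3\right)\right)\right) = 34 \left(-1\right) \left(19 + \left(8 + 7 \cdot 2\right)\right) = - 34 \left(19 + \left(8 + 14\right)\right) = - 34 \left(19 + 22\right) = \left(-34\right) 41 = -1394$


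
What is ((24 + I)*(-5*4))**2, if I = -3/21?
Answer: 11155600/49 ≈ 2.2767e+5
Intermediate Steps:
I = -1/7 (I = -3*1/21 = -1/7 ≈ -0.14286)
((24 + I)*(-5*4))**2 = ((24 - 1/7)*(-5*4))**2 = ((167/7)*(-20))**2 = (-3340/7)**2 = 11155600/49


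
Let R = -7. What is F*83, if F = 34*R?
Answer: -19754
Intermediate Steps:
F = -238 (F = 34*(-7) = -238)
F*83 = -238*83 = -19754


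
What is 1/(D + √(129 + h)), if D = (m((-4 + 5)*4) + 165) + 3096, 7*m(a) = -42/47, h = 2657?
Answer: 7203267/23482779847 - 2209*√2786/23482779847 ≈ 0.00030178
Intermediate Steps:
m(a) = -6/47 (m(a) = (-42/47)/7 = (-42*1/47)/7 = (⅐)*(-42/47) = -6/47)
D = 153261/47 (D = (-6/47 + 165) + 3096 = 7749/47 + 3096 = 153261/47 ≈ 3260.9)
1/(D + √(129 + h)) = 1/(153261/47 + √(129 + 2657)) = 1/(153261/47 + √2786)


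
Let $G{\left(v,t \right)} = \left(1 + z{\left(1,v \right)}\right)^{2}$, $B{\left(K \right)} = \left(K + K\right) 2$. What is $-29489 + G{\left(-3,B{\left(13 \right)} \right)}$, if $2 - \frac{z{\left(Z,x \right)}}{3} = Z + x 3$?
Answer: $-28528$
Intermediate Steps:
$B{\left(K \right)} = 4 K$ ($B{\left(K \right)} = 2 K 2 = 4 K$)
$z{\left(Z,x \right)} = 6 - 9 x - 3 Z$ ($z{\left(Z,x \right)} = 6 - 3 \left(Z + x 3\right) = 6 - 3 \left(Z + 3 x\right) = 6 - \left(3 Z + 9 x\right) = 6 - 9 x - 3 Z$)
$G{\left(v,t \right)} = \left(4 - 9 v\right)^{2}$ ($G{\left(v,t \right)} = \left(1 - \left(-3 + 9 v\right)\right)^{2} = \left(4 - 9 v\right)^{2}$)
$-29489 + G{\left(-3,B{\left(13 \right)} \right)} = -29489 + \left(-4 + 9 \left(-3\right)\right)^{2} = -29489 + \left(-4 - 27\right)^{2} = -29489 + \left(-31\right)^{2} = -29489 + 961 = -28528$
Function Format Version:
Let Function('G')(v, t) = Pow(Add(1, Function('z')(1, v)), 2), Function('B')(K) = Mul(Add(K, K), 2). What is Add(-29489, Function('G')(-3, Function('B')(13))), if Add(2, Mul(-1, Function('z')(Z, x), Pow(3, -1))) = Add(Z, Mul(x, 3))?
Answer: -28528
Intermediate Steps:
Function('B')(K) = Mul(4, K) (Function('B')(K) = Mul(Mul(2, K), 2) = Mul(4, K))
Function('z')(Z, x) = Add(6, Mul(-9, x), Mul(-3, Z)) (Function('z')(Z, x) = Add(6, Mul(-3, Add(Z, Mul(x, 3)))) = Add(6, Mul(-3, Add(Z, Mul(3, x)))) = Add(6, Add(Mul(-9, x), Mul(-3, Z))) = Add(6, Mul(-9, x), Mul(-3, Z)))
Function('G')(v, t) = Pow(Add(4, Mul(-9, v)), 2) (Function('G')(v, t) = Pow(Add(1, Add(6, Mul(-9, v), Mul(-3, 1))), 2) = Pow(Add(1, Add(6, Mul(-9, v), -3)), 2) = Pow(Add(1, Add(3, Mul(-9, v))), 2) = Pow(Add(4, Mul(-9, v)), 2))
Add(-29489, Function('G')(-3, Function('B')(13))) = Add(-29489, Pow(Add(-4, Mul(9, -3)), 2)) = Add(-29489, Pow(Add(-4, -27), 2)) = Add(-29489, Pow(-31, 2)) = Add(-29489, 961) = -28528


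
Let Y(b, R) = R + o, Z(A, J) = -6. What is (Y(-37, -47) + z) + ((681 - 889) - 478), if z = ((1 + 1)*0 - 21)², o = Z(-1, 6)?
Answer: -298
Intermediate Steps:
o = -6
Y(b, R) = -6 + R (Y(b, R) = R - 6 = -6 + R)
z = 441 (z = (2*0 - 21)² = (0 - 21)² = (-21)² = 441)
(Y(-37, -47) + z) + ((681 - 889) - 478) = ((-6 - 47) + 441) + ((681 - 889) - 478) = (-53 + 441) + (-208 - 478) = 388 - 686 = -298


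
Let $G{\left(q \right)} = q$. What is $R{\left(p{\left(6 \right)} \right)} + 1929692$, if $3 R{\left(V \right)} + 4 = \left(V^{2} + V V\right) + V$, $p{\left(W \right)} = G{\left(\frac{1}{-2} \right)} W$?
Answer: $\frac{5789087}{3} \approx 1.9297 \cdot 10^{6}$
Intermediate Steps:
$p{\left(W \right)} = - \frac{W}{2}$ ($p{\left(W \right)} = \frac{W}{-2} = - \frac{W}{2}$)
$R{\left(V \right)} = - \frac{4}{3} + \frac{V}{3} + \frac{2 V^{2}}{3}$ ($R{\left(V \right)} = - \frac{4}{3} + \frac{\left(V^{2} + V V\right) + V}{3} = - \frac{4}{3} + \frac{\left(V^{2} + V^{2}\right) + V}{3} = - \frac{4}{3} + \frac{2 V^{2} + V}{3} = - \frac{4}{3} + \frac{V + 2 V^{2}}{3} = - \frac{4}{3} + \left(\frac{V}{3} + \frac{2 V^{2}}{3}\right) = - \frac{4}{3} + \frac{V}{3} + \frac{2 V^{2}}{3}$)
$R{\left(p{\left(6 \right)} \right)} + 1929692 = \left(- \frac{4}{3} + \frac{\left(- \frac{1}{2}\right) 6}{3} + \frac{2 \left(\left(- \frac{1}{2}\right) 6\right)^{2}}{3}\right) + 1929692 = \left(- \frac{4}{3} + \frac{1}{3} \left(-3\right) + \frac{2 \left(-3\right)^{2}}{3}\right) + 1929692 = \left(- \frac{4}{3} - 1 + \frac{2}{3} \cdot 9\right) + 1929692 = \left(- \frac{4}{3} - 1 + 6\right) + 1929692 = \frac{11}{3} + 1929692 = \frac{5789087}{3}$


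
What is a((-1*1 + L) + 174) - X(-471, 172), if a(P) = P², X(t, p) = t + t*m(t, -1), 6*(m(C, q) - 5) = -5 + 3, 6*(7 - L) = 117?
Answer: 113717/4 ≈ 28429.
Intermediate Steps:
L = -25/2 (L = 7 - ⅙*117 = 7 - 39/2 = -25/2 ≈ -12.500)
m(C, q) = 14/3 (m(C, q) = 5 + (-5 + 3)/6 = 5 + (⅙)*(-2) = 5 - ⅓ = 14/3)
X(t, p) = 17*t/3 (X(t, p) = t + t*(14/3) = t + 14*t/3 = 17*t/3)
a((-1*1 + L) + 174) - X(-471, 172) = ((-1*1 - 25/2) + 174)² - 17*(-471)/3 = ((-1 - 25/2) + 174)² - 1*(-2669) = (-27/2 + 174)² + 2669 = (321/2)² + 2669 = 103041/4 + 2669 = 113717/4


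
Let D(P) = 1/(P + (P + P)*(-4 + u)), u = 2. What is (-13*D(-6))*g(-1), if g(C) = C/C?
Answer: -13/18 ≈ -0.72222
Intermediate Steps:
g(C) = 1
D(P) = -1/(3*P) (D(P) = 1/(P + (P + P)*(-4 + 2)) = 1/(P + (2*P)*(-2)) = 1/(P - 4*P) = 1/(-3*P) = -1/(3*P))
(-13*D(-6))*g(-1) = -(-13)/(3*(-6))*1 = -(-13)*(-1)/(3*6)*1 = -13*1/18*1 = -13/18*1 = -13/18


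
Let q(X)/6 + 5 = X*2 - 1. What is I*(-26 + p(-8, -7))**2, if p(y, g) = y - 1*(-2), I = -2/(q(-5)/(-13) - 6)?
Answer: -13312/9 ≈ -1479.1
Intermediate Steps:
q(X) = -36 + 12*X (q(X) = -30 + 6*(X*2 - 1) = -30 + 6*(2*X - 1) = -30 + 6*(-1 + 2*X) = -30 + (-6 + 12*X) = -36 + 12*X)
I = -13/9 (I = -2/((-36 + 12*(-5))/(-13) - 6) = -2/((-36 - 60)*(-1/13) - 6) = -2/(-96*(-1/13) - 6) = -2/(96/13 - 6) = -2/18/13 = -2*13/18 = -13/9 ≈ -1.4444)
p(y, g) = 2 + y (p(y, g) = y + 2 = 2 + y)
I*(-26 + p(-8, -7))**2 = -13*(-26 + (2 - 8))**2/9 = -13*(-26 - 6)**2/9 = -13/9*(-32)**2 = -13/9*1024 = -13312/9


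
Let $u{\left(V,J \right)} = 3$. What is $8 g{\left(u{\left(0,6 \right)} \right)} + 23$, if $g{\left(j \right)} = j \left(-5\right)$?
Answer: $-97$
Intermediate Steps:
$g{\left(j \right)} = - 5 j$
$8 g{\left(u{\left(0,6 \right)} \right)} + 23 = 8 \left(\left(-5\right) 3\right) + 23 = 8 \left(-15\right) + 23 = -120 + 23 = -97$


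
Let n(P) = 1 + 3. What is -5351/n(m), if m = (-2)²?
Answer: -5351/4 ≈ -1337.8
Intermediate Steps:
m = 4
n(P) = 4
-5351/n(m) = -5351/(1*4) = -5351/4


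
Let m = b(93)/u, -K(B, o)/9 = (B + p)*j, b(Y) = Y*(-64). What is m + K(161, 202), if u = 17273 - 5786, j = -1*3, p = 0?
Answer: 16642679/3829 ≈ 4346.5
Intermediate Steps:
b(Y) = -64*Y
j = -3
u = 11487
K(B, o) = 27*B (K(B, o) = -9*(B + 0)*(-3) = -9*B*(-3) = -(-27)*B = 27*B)
m = -1984/3829 (m = -64*93/11487 = -5952*1/11487 = -1984/3829 ≈ -0.51815)
m + K(161, 202) = -1984/3829 + 27*161 = -1984/3829 + 4347 = 16642679/3829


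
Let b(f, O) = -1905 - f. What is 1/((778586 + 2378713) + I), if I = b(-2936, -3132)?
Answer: 1/3158330 ≈ 3.1662e-7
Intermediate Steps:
I = 1031 (I = -1905 - 1*(-2936) = -1905 + 2936 = 1031)
1/((778586 + 2378713) + I) = 1/((778586 + 2378713) + 1031) = 1/(3157299 + 1031) = 1/3158330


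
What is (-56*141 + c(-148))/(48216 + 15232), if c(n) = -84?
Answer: -285/2266 ≈ -0.12577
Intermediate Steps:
(-56*141 + c(-148))/(48216 + 15232) = (-56*141 - 84)/(48216 + 15232) = (-7896 - 84)/63448 = -7980*1/63448 = -285/2266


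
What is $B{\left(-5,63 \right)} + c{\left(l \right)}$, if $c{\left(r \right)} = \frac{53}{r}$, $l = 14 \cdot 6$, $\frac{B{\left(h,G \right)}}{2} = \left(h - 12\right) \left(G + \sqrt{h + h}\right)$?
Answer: $- \frac{179875}{84} - 34 i \sqrt{10} \approx -2141.4 - 107.52 i$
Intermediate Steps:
$B{\left(h,G \right)} = 2 \left(-12 + h\right) \left(G + \sqrt{2} \sqrt{h}\right)$ ($B{\left(h,G \right)} = 2 \left(h - 12\right) \left(G + \sqrt{h + h}\right) = 2 \left(-12 + h\right) \left(G + \sqrt{2 h}\right) = 2 \left(-12 + h\right) \left(G + \sqrt{2} \sqrt{h}\right)$)
$l = 84$
$B{\left(-5,63 \right)} + c{\left(l \right)} = \left(\left(-24\right) 63 - 24 \sqrt{2} \sqrt{-5} + 2 \cdot 63 \left(-5\right) + 2 \sqrt{2} \left(-5\right)^{\frac{3}{2}}\right) + \frac{53}{84} = \left(-1512 - 24 \sqrt{2} i \sqrt{5} - 630 + 2 \sqrt{2} \left(- 5 i \sqrt{5}\right)\right) + 53 \cdot \frac{1}{84} = \left(-1512 - 24 i \sqrt{10} - 630 - 10 i \sqrt{10}\right) + \frac{53}{84} = \left(-2142 - 34 i \sqrt{10}\right) + \frac{53}{84} = - \frac{179875}{84} - 34 i \sqrt{10}$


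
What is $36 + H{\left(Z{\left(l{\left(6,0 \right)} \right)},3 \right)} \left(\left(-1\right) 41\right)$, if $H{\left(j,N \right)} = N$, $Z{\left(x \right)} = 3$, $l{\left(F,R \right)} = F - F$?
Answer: $-87$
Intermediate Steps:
$l{\left(F,R \right)} = 0$
$36 + H{\left(Z{\left(l{\left(6,0 \right)} \right)},3 \right)} \left(\left(-1\right) 41\right) = 36 + 3 \left(\left(-1\right) 41\right) = 36 + 3 \left(-41\right) = 36 - 123 = -87$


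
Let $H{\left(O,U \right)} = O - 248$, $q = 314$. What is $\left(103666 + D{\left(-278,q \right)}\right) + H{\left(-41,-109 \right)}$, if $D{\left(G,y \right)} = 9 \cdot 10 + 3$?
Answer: $103470$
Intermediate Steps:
$H{\left(O,U \right)} = -248 + O$
$D{\left(G,y \right)} = 93$ ($D{\left(G,y \right)} = 90 + 3 = 93$)
$\left(103666 + D{\left(-278,q \right)}\right) + H{\left(-41,-109 \right)} = \left(103666 + 93\right) - 289 = 103759 - 289 = 103470$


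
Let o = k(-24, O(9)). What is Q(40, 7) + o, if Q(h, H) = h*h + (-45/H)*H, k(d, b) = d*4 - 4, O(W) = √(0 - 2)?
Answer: 1455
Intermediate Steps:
O(W) = I*√2 (O(W) = √(-2) = I*√2)
k(d, b) = -4 + 4*d (k(d, b) = 4*d - 4 = -4 + 4*d)
Q(h, H) = -45 + h² (Q(h, H) = h² - 45 = -45 + h²)
o = -100 (o = -4 + 4*(-24) = -4 - 96 = -100)
Q(40, 7) + o = (-45 + 40²) - 100 = (-45 + 1600) - 100 = 1555 - 100 = 1455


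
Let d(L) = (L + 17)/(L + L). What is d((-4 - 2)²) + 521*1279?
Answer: 47977901/72 ≈ 6.6636e+5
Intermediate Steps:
d(L) = (17 + L)/(2*L) (d(L) = (17 + L)/((2*L)) = (17 + L)*(1/(2*L)) = (17 + L)/(2*L))
d((-4 - 2)²) + 521*1279 = (17 + (-4 - 2)²)/(2*((-4 - 2)²)) + 521*1279 = (17 + (-6)²)/(2*((-6)²)) + 666359 = (½)*(17 + 36)/36 + 666359 = (½)*(1/36)*53 + 666359 = 53/72 + 666359 = 47977901/72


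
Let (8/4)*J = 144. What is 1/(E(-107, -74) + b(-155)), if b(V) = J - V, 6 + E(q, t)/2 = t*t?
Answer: 1/11167 ≈ 8.9550e-5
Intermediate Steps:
J = 72 (J = (½)*144 = 72)
E(q, t) = -12 + 2*t² (E(q, t) = -12 + 2*(t*t) = -12 + 2*t²)
b(V) = 72 - V
1/(E(-107, -74) + b(-155)) = 1/((-12 + 2*(-74)²) + (72 - 1*(-155))) = 1/((-12 + 2*5476) + (72 + 155)) = 1/((-12 + 10952) + 227) = 1/(10940 + 227) = 1/11167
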